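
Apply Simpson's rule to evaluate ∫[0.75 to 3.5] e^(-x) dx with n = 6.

f(x) = e^(-x)
a = 0.75, b = 3.5, n = 6
h = (b - a)/n = 0.458333

Simpson's rule: (h/3)[f(x₀) + 4f(x₁) + 2f(x₂) + ... + f(xₙ)]

x_0 = 0.7500, f(x_0) = 0.472367, coefficient = 1
x_1 = 1.2083, f(x_1) = 0.298695, coefficient = 4
x_2 = 1.6667, f(x_2) = 0.188876, coefficient = 2
x_3 = 2.1250, f(x_3) = 0.119433, coefficient = 4
x_4 = 2.5833, f(x_4) = 0.075522, coefficient = 2
x_5 = 3.0417, f(x_5) = 0.047755, coefficient = 4
x_6 = 3.5000, f(x_6) = 0.030197, coefficient = 1

I ≈ (0.458333/3) × 2.894890 = 0.442275
Exact value: 0.442169
Error: 0.000106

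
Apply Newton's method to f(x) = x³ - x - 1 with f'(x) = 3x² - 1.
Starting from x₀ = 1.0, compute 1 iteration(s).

f(x) = x³ - x - 1
f'(x) = 3x² - 1
x₀ = 1.0

Newton-Raphson formula: x_{n+1} = x_n - f(x_n)/f'(x_n)

Iteration 1:
  f(1.000000) = -1.000000
  f'(1.000000) = 2.000000
  x_1 = 1.000000 - (-1.000000)/2.000000 = 1.500000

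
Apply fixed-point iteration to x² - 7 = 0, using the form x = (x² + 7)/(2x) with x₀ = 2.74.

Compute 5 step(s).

Equation: x² - 7 = 0
Fixed-point form: x = (x² + 7)/(2x)
x₀ = 2.74

x_1 = g(2.740000) = 2.647372
x_2 = g(2.647372) = 2.645752
x_3 = g(2.645752) = 2.645751
x_4 = g(2.645751) = 2.645751
x_5 = g(2.645751) = 2.645751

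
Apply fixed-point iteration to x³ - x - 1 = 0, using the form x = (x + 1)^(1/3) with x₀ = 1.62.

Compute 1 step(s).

Equation: x³ - x - 1 = 0
Fixed-point form: x = (x + 1)^(1/3)
x₀ = 1.62

x_1 = g(1.620000) = 1.378586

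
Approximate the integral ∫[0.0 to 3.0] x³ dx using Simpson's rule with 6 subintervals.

f(x) = x³
a = 0.0, b = 3.0, n = 6
h = (b - a)/n = 0.500000

Simpson's rule: (h/3)[f(x₀) + 4f(x₁) + 2f(x₂) + ... + f(xₙ)]

x_0 = 0.0000, f(x_0) = 0.000000, coefficient = 1
x_1 = 0.5000, f(x_1) = 0.125000, coefficient = 4
x_2 = 1.0000, f(x_2) = 1.000000, coefficient = 2
x_3 = 1.5000, f(x_3) = 3.375000, coefficient = 4
x_4 = 2.0000, f(x_4) = 8.000000, coefficient = 2
x_5 = 2.5000, f(x_5) = 15.625000, coefficient = 4
x_6 = 3.0000, f(x_6) = 27.000000, coefficient = 1

I ≈ (0.500000/3) × 121.500000 = 20.250000
Exact value: 20.250000
Error: 0.000000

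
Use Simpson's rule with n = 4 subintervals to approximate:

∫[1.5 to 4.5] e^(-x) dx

f(x) = e^(-x)
a = 1.5, b = 4.5, n = 4
h = (b - a)/n = 0.750000

Simpson's rule: (h/3)[f(x₀) + 4f(x₁) + 2f(x₂) + ... + f(xₙ)]

x_0 = 1.5000, f(x_0) = 0.223130, coefficient = 1
x_1 = 2.2500, f(x_1) = 0.105399, coefficient = 4
x_2 = 3.0000, f(x_2) = 0.049787, coefficient = 2
x_3 = 3.7500, f(x_3) = 0.023518, coefficient = 4
x_4 = 4.5000, f(x_4) = 0.011109, coefficient = 1

I ≈ (0.750000/3) × 0.849481 = 0.212370
Exact value: 0.212021
Error: 0.000349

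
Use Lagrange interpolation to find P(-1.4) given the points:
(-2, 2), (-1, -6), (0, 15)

Lagrange interpolation formula:
P(x) = Σ yᵢ × Lᵢ(x)
where Lᵢ(x) = Π_{j≠i} (x - xⱼ)/(xᵢ - xⱼ)

L_0(-1.4) = (-1.4 - (-1))/(-2 - (-1)) × (-1.4 - 0)/(-2 - 0) = 0.280000
L_1(-1.4) = (-1.4 - (-2))/(-1 - (-2)) × (-1.4 - 0)/(-1 - 0) = 0.840000
L_2(-1.4) = (-1.4 - (-2))/(0 - (-2)) × (-1.4 - (-1))/(0 - (-1)) = -0.120000

P(-1.4) = 2×L_0(-1.4) + (-6)×L_1(-1.4) + 15×L_2(-1.4)
P(-1.4) = -6.280000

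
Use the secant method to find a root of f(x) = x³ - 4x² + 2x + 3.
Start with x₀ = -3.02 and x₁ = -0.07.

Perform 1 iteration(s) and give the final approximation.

f(x) = x³ - 4x² + 2x + 3
x₀ = -3.02, x₁ = -0.07

Secant formula: x_{n+1} = x_n - f(x_n)(x_n - x_{n-1})/(f(x_n) - f(x_{n-1}))

Iteration 1:
  f(-3.020000) = -67.065208
  f(-0.070000) = 2.840057
  x_2 = -0.070000 - 2.840057×(-0.070000 - (-3.020000))/(2.840057 - (-67.065208))
       = -0.189850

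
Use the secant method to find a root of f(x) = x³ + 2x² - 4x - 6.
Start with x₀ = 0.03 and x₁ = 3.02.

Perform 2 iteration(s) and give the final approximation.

f(x) = x³ + 2x² - 4x - 6
x₀ = 0.03, x₁ = 3.02

Secant formula: x_{n+1} = x_n - f(x_n)(x_n - x_{n-1})/(f(x_n) - f(x_{n-1}))

Iteration 1:
  f(0.030000) = -6.118173
  f(3.020000) = 27.704408
  x_2 = 3.020000 - 27.704408×(3.020000 - 0.030000)/(27.704408 - (-6.118173))
       = 0.570862
Iteration 2:
  f(3.020000) = 27.704408
  f(0.570862) = -7.445646
  x_3 = 0.570862 - (-7.445646)×(0.570862 - 3.020000)/(-7.445646 - 27.704408)
       = 1.089649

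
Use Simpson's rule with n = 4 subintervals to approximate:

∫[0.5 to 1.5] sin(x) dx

f(x) = sin(x)
a = 0.5, b = 1.5, n = 4
h = (b - a)/n = 0.250000

Simpson's rule: (h/3)[f(x₀) + 4f(x₁) + 2f(x₂) + ... + f(xₙ)]

x_0 = 0.5000, f(x_0) = 0.479426, coefficient = 1
x_1 = 0.7500, f(x_1) = 0.681639, coefficient = 4
x_2 = 1.0000, f(x_2) = 0.841471, coefficient = 2
x_3 = 1.2500, f(x_3) = 0.948985, coefficient = 4
x_4 = 1.5000, f(x_4) = 0.997495, coefficient = 1

I ≈ (0.250000/3) × 9.682356 = 0.806863
Exact value: 0.806845
Error: 0.000018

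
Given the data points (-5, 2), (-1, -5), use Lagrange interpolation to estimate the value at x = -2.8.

Lagrange interpolation formula:
P(x) = Σ yᵢ × Lᵢ(x)
where Lᵢ(x) = Π_{j≠i} (x - xⱼ)/(xᵢ - xⱼ)

L_0(-2.8) = (-2.8 - (-1))/(-5 - (-1)) = 0.450000
L_1(-2.8) = (-2.8 - (-5))/(-1 - (-5)) = 0.550000

P(-2.8) = 2×L_0(-2.8) + (-5)×L_1(-2.8)
P(-2.8) = -1.850000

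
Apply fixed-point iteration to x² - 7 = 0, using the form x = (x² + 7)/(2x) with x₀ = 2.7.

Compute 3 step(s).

Equation: x² - 7 = 0
Fixed-point form: x = (x² + 7)/(2x)
x₀ = 2.7

x_1 = g(2.700000) = 2.646296
x_2 = g(2.646296) = 2.645751
x_3 = g(2.645751) = 2.645751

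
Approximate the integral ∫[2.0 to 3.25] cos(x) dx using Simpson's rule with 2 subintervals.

f(x) = cos(x)
a = 2.0, b = 3.25, n = 2
h = (b - a)/n = 0.625000

Simpson's rule: (h/3)[f(x₀) + 4f(x₁) + 2f(x₂) + ... + f(xₙ)]

x_0 = 2.0000, f(x_0) = -0.416147, coefficient = 1
x_1 = 2.6250, f(x_1) = -0.869507, coefficient = 4
x_2 = 3.2500, f(x_2) = -0.994130, coefficient = 1

I ≈ (0.625000/3) × -4.888305 = -1.018397
Exact value: -1.017493
Error: 0.000904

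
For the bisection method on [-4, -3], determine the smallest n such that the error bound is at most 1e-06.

We need (b-a)/2^n ≤ 1e-06
(-3 - (-4))/2^n ≤ 1e-06
1/2^n ≤ 1e-06
2^n ≥ 1000000
n ≥ log₂(1000000) = 19.93
n ≥ 20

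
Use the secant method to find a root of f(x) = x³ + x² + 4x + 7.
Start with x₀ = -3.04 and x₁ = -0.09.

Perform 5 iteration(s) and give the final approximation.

f(x) = x³ + x² + 4x + 7
x₀ = -3.04, x₁ = -0.09

Secant formula: x_{n+1} = x_n - f(x_n)(x_n - x_{n-1})/(f(x_n) - f(x_{n-1}))

Iteration 1:
  f(-3.040000) = -24.012864
  f(-0.090000) = 6.647371
  x_2 = -0.090000 - 6.647371×(-0.090000 - (-3.040000))/(6.647371 - (-24.012864))
       = -0.729582
Iteration 2:
  f(-0.090000) = 6.647371
  f(-0.729582) = 4.225611
  x_3 = -0.729582 - 4.225611×(-0.729582 - (-0.090000))/(4.225611 - 6.647371)
       = -1.845559
Iteration 3:
  f(-0.729582) = 4.225611
  f(-1.845559) = -3.262281
  x_4 = -1.845559 - (-3.262281)×(-1.845559 - (-0.729582))/(-3.262281 - 4.225611)
       = -1.359357
Iteration 4:
  f(-1.845559) = -3.262281
  f(-1.359357) = 0.898536
  x_5 = -1.359357 - 0.898536×(-1.359357 - (-1.845559))/(0.898536 - (-3.262281))
       = -1.464353
Iteration 5:
  f(-1.359357) = 0.898536
  f(-1.464353) = 0.146863
  x_6 = -1.464353 - 0.146863×(-1.464353 - (-1.359357))/(0.146863 - 0.898536)
       = -1.484867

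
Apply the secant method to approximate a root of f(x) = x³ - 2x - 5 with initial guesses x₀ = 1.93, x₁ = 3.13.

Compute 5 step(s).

f(x) = x³ - 2x - 5
x₀ = 1.93, x₁ = 3.13

Secant formula: x_{n+1} = x_n - f(x_n)(x_n - x_{n-1})/(f(x_n) - f(x_{n-1}))

Iteration 1:
  f(1.930000) = -1.670943
  f(3.130000) = 19.404297
  x_2 = 3.130000 - 19.404297×(3.130000 - 1.930000)/(19.404297 - (-1.670943))
       = 2.025142
Iteration 2:
  f(3.130000) = 19.404297
  f(2.025142) = -0.744776
  x_3 = 2.025142 - (-0.744776)×(2.025142 - 3.130000)/(-0.744776 - 19.404297)
       = 2.065981
Iteration 3:
  f(2.025142) = -0.744776
  f(2.065981) = -0.313784
  x_4 = 2.065981 - (-0.313784)×(2.065981 - 2.025142)/(-0.313784 - (-0.744776))
       = 2.095714
Iteration 4:
  f(2.065981) = -0.313784
  f(2.095714) = 0.012982
  x_5 = 2.095714 - 0.012982×(2.095714 - 2.065981)/(0.012982 - (-0.313784))
       = 2.094533
Iteration 5:
  f(2.095714) = 0.012982
  f(2.094533) = -0.000211
  x_6 = 2.094533 - (-0.000211)×(2.094533 - 2.095714)/(-0.000211 - 0.012982)
       = 2.094551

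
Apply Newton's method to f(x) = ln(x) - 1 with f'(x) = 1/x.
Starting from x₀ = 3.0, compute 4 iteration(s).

f(x) = ln(x) - 1
f'(x) = 1/x
x₀ = 3.0

Newton-Raphson formula: x_{n+1} = x_n - f(x_n)/f'(x_n)

Iteration 1:
  f(3.000000) = 0.098612
  f'(3.000000) = 0.333333
  x_1 = 3.000000 - 0.098612/0.333333 = 2.704163
Iteration 2:
  f(2.704163) = -0.005208
  f'(2.704163) = 0.369800
  x_2 = 2.704163 - (-0.005208)/0.369800 = 2.718245
Iteration 3:
  f(2.718245) = -0.000014
  f'(2.718245) = 0.367884
  x_3 = 2.718245 - (-0.000014)/0.367884 = 2.718282
Iteration 4:
  f(2.718282) = 0.000000
  f'(2.718282) = 0.367879
  x_4 = 2.718282 - 0.000000/0.367879 = 2.718282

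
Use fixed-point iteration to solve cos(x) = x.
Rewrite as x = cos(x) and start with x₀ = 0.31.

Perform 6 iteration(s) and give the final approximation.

Equation: cos(x) = x
Fixed-point form: x = cos(x)
x₀ = 0.31

x_1 = g(0.310000) = 0.952334
x_2 = g(0.952334) = 0.579783
x_3 = g(0.579783) = 0.836581
x_4 = g(0.836581) = 0.670005
x_5 = g(0.670005) = 0.783819
x_6 = g(0.783819) = 0.708223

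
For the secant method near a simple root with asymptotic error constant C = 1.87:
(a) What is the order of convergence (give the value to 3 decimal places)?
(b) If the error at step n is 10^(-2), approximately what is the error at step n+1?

(a) Secant method has superlinear convergence with order φ = (1+√5)/2 ≈ 1.618.
    This means |e_{n+1}| ≈ C|e_n|^1.618.

(b) With |e_n| = 10^(-2) and C = 1.87:
    |e_{n+1}| ≈ 1.87 × (10^(-2))^1.618 = 1.87 × 10^(-3.24)

(a) ≈ 1.618 (golden ratio); (b) |e_{n+1}| ≈ 1.086e-03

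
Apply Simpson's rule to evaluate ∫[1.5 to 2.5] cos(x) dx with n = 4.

f(x) = cos(x)
a = 1.5, b = 2.5, n = 4
h = (b - a)/n = 0.250000

Simpson's rule: (h/3)[f(x₀) + 4f(x₁) + 2f(x₂) + ... + f(xₙ)]

x_0 = 1.5000, f(x_0) = 0.070737, coefficient = 1
x_1 = 1.7500, f(x_1) = -0.178246, coefficient = 4
x_2 = 2.0000, f(x_2) = -0.416147, coefficient = 2
x_3 = 2.2500, f(x_3) = -0.628174, coefficient = 4
x_4 = 2.5000, f(x_4) = -0.801144, coefficient = 1

I ≈ (0.250000/3) × -4.788379 = -0.399032
Exact value: -0.399023
Error: 0.000009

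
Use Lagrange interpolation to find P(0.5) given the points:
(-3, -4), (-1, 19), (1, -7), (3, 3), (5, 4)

Lagrange interpolation formula:
P(x) = Σ yᵢ × Lᵢ(x)
where Lᵢ(x) = Π_{j≠i} (x - xⱼ)/(xᵢ - xⱼ)

L_0(0.5) = (0.5 - (-1))/(-3 - (-1)) × (0.5 - 1)/(-3 - 1) × (0.5 - 3)/(-3 - 3) × (0.5 - 5)/(-3 - 5) = -0.021973
L_1(0.5) = (0.5 - (-3))/(-1 - (-3)) × (0.5 - 1)/(-1 - 1) × (0.5 - 3)/(-1 - 3) × (0.5 - 5)/(-1 - 5) = 0.205078
L_2(0.5) = (0.5 - (-3))/(1 - (-3)) × (0.5 - (-1))/(1 - (-1)) × (0.5 - 3)/(1 - 3) × (0.5 - 5)/(1 - 5) = 0.922852
L_3(0.5) = (0.5 - (-3))/(3 - (-3)) × (0.5 - (-1))/(3 - (-1)) × (0.5 - 1)/(3 - 1) × (0.5 - 5)/(3 - 5) = -0.123047
L_4(0.5) = (0.5 - (-3))/(5 - (-3)) × (0.5 - (-1))/(5 - (-1)) × (0.5 - 1)/(5 - 1) × (0.5 - 3)/(5 - 3) = 0.017090

P(0.5) = (-4)×L_0(0.5) + 19×L_1(0.5) + (-7)×L_2(0.5) + 3×L_3(0.5) + 4×L_4(0.5)
P(0.5) = -2.776367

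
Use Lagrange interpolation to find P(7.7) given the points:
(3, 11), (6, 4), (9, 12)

Lagrange interpolation formula:
P(x) = Σ yᵢ × Lᵢ(x)
where Lᵢ(x) = Π_{j≠i} (x - xⱼ)/(xᵢ - xⱼ)

L_0(7.7) = (7.7 - 6)/(3 - 6) × (7.7 - 9)/(3 - 9) = -0.122778
L_1(7.7) = (7.7 - 3)/(6 - 3) × (7.7 - 9)/(6 - 9) = 0.678889
L_2(7.7) = (7.7 - 3)/(9 - 3) × (7.7 - 6)/(9 - 6) = 0.443889

P(7.7) = 11×L_0(7.7) + 4×L_1(7.7) + 12×L_2(7.7)
P(7.7) = 6.691667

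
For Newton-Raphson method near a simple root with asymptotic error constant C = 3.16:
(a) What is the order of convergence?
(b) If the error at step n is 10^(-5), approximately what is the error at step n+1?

(a) Newton-Raphson has quadratic (order 2) convergence near simple roots.
    This means |e_{n+1}| ≈ C|e_n|².

(b) With |e_n| = 10^(-5) and C = 3.16:
    |e_{n+1}| ≈ 3.16 × (10^(-5))² = 3.16 × 10^(-10)

(a) 2 (quadratic); (b) |e_{n+1}| ≈ 3.160e-10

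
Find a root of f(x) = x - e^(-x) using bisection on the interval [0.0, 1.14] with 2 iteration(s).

f(x) = x - e^(-x)
Initial interval: [0.0, 1.14]

Iteration 1:
  c_1 = (0.000000 + 1.140000)/2 = 0.570000
  f(c_1) = f(0.570000) = 0.004475
  f(a) × f(c) < 0, new interval: [0.000000, 0.570000]
Iteration 2:
  c_2 = (0.000000 + 0.570000)/2 = 0.285000
  f(c_2) = f(0.285000) = -0.467014
  f(a) × f(c) ≥ 0, new interval: [0.285000, 0.570000]

After 2 iteration(s), the approximation is c_2 = 0.285000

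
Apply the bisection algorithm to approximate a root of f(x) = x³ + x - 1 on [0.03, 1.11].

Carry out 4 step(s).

f(x) = x³ + x - 1
Initial interval: [0.03, 1.11]

Iteration 1:
  c_1 = (0.030000 + 1.110000)/2 = 0.570000
  f(c_1) = f(0.570000) = -0.244807
  f(a) × f(c) ≥ 0, new interval: [0.570000, 1.110000]
Iteration 2:
  c_2 = (0.570000 + 1.110000)/2 = 0.840000
  f(c_2) = f(0.840000) = 0.432704
  f(a) × f(c) < 0, new interval: [0.570000, 0.840000]
Iteration 3:
  c_3 = (0.570000 + 0.840000)/2 = 0.705000
  f(c_3) = f(0.705000) = 0.055403
  f(a) × f(c) < 0, new interval: [0.570000, 0.705000]
Iteration 4:
  c_4 = (0.570000 + 0.705000)/2 = 0.637500
  f(c_4) = f(0.637500) = -0.103416
  f(a) × f(c) ≥ 0, new interval: [0.637500, 0.705000]

After 4 iteration(s), the approximation is c_4 = 0.637500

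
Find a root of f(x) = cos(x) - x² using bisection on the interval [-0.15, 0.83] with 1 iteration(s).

f(x) = cos(x) - x²
Initial interval: [-0.15, 0.83]

Iteration 1:
  c_1 = (-0.150000 + 0.830000)/2 = 0.340000
  f(c_1) = f(0.340000) = 0.827155
  f(a) × f(c) ≥ 0, new interval: [0.340000, 0.830000]

After 1 iteration(s), the approximation is c_1 = 0.340000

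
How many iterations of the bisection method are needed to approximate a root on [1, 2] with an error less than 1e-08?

We need (b-a)/2^n ≤ 1e-08
(2 - 1)/2^n ≤ 1e-08
1/2^n ≤ 1e-08
2^n ≥ 100000000
n ≥ log₂(100000000) = 26.58
n ≥ 27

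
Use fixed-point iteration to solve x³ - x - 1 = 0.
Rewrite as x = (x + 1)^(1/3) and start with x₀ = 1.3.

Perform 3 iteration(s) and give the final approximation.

Equation: x³ - x - 1 = 0
Fixed-point form: x = (x + 1)^(1/3)
x₀ = 1.3

x_1 = g(1.300000) = 1.320006
x_2 = g(1.320006) = 1.323822
x_3 = g(1.323822) = 1.324548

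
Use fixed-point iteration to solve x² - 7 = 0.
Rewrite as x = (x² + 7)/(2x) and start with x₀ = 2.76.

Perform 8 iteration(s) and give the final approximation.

Equation: x² - 7 = 0
Fixed-point form: x = (x² + 7)/(2x)
x₀ = 2.76

x_1 = g(2.760000) = 2.648116
x_2 = g(2.648116) = 2.645752
x_3 = g(2.645752) = 2.645751
x_4 = g(2.645751) = 2.645751
x_5 = g(2.645751) = 2.645751
x_6 = g(2.645751) = 2.645751
x_7 = g(2.645751) = 2.645751
x_8 = g(2.645751) = 2.645751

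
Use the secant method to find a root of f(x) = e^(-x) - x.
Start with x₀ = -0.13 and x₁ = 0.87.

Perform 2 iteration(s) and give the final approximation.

f(x) = e^(-x) - x
x₀ = -0.13, x₁ = 0.87

Secant formula: x_{n+1} = x_n - f(x_n)(x_n - x_{n-1})/(f(x_n) - f(x_{n-1}))

Iteration 1:
  f(-0.130000) = 1.268828
  f(0.870000) = -0.451048
  x_2 = 0.870000 - (-0.451048)×(0.870000 - (-0.130000))/(-0.451048 - 1.268828)
       = 0.607744
Iteration 2:
  f(0.870000) = -0.451048
  f(0.607744) = -0.063166
  x_3 = 0.607744 - (-0.063166)×(0.607744 - 0.870000)/(-0.063166 - (-0.451048))
       = 0.565036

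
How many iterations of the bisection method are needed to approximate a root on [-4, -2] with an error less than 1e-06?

We need (b-a)/2^n ≤ 1e-06
(-2 - (-4))/2^n ≤ 1e-06
2/2^n ≤ 1e-06
2^n ≥ 2000000
n ≥ log₂(2000000) = 20.93
n ≥ 21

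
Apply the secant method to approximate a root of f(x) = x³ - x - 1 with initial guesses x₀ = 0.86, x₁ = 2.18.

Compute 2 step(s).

f(x) = x³ - x - 1
x₀ = 0.86, x₁ = 2.18

Secant formula: x_{n+1} = x_n - f(x_n)(x_n - x_{n-1})/(f(x_n) - f(x_{n-1}))

Iteration 1:
  f(0.860000) = -1.223944
  f(2.180000) = 7.180232
  x_2 = 2.180000 - 7.180232×(2.180000 - 0.860000)/(7.180232 - (-1.223944))
       = 1.052238
Iteration 2:
  f(2.180000) = 7.180232
  f(1.052238) = -0.887194
  x_3 = 1.052238 - (-0.887194)×(1.052238 - 2.180000)/(-0.887194 - 7.180232)
       = 1.176261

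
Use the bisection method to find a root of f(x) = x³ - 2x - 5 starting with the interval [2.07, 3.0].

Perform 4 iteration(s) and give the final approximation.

f(x) = x³ - 2x - 5
Initial interval: [2.07, 3.0]

Iteration 1:
  c_1 = (2.070000 + 3.000000)/2 = 2.535000
  f(c_1) = f(2.535000) = 6.220480
  f(a) × f(c) < 0, new interval: [2.070000, 2.535000]
Iteration 2:
  c_2 = (2.070000 + 2.535000)/2 = 2.302500
  f(c_2) = f(2.302500) = 2.601718
  f(a) × f(c) < 0, new interval: [2.070000, 2.302500]
Iteration 3:
  c_3 = (2.070000 + 2.302500)/2 = 2.186250
  f(c_3) = f(2.186250) = 1.077095
  f(a) × f(c) < 0, new interval: [2.070000, 2.186250]
Iteration 4:
  c_4 = (2.070000 + 2.186250)/2 = 2.128125
  f(c_4) = f(2.128125) = 0.381849
  f(a) × f(c) < 0, new interval: [2.070000, 2.128125]

After 4 iteration(s), the approximation is c_4 = 2.128125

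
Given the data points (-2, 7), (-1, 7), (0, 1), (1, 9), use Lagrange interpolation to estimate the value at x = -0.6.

Lagrange interpolation formula:
P(x) = Σ yᵢ × Lᵢ(x)
where Lᵢ(x) = Π_{j≠i} (x - xⱼ)/(xᵢ - xⱼ)

L_0(-0.6) = (-0.6 - (-1))/(-2 - (-1)) × (-0.6 - 0)/(-2 - 0) × (-0.6 - 1)/(-2 - 1) = -0.064000
L_1(-0.6) = (-0.6 - (-2))/(-1 - (-2)) × (-0.6 - 0)/(-1 - 0) × (-0.6 - 1)/(-1 - 1) = 0.672000
L_2(-0.6) = (-0.6 - (-2))/(0 - (-2)) × (-0.6 - (-1))/(0 - (-1)) × (-0.6 - 1)/(0 - 1) = 0.448000
L_3(-0.6) = (-0.6 - (-2))/(1 - (-2)) × (-0.6 - (-1))/(1 - (-1)) × (-0.6 - 0)/(1 - 0) = -0.056000

P(-0.6) = 7×L_0(-0.6) + 7×L_1(-0.6) + 1×L_2(-0.6) + 9×L_3(-0.6)
P(-0.6) = 4.200000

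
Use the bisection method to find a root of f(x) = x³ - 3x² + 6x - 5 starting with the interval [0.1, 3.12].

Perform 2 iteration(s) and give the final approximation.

f(x) = x³ - 3x² + 6x - 5
Initial interval: [0.1, 3.12]

Iteration 1:
  c_1 = (0.100000 + 3.120000)/2 = 1.610000
  f(c_1) = f(1.610000) = 1.056981
  f(a) × f(c) < 0, new interval: [0.100000, 1.610000]
Iteration 2:
  c_2 = (0.100000 + 1.610000)/2 = 0.855000
  f(c_2) = f(0.855000) = -1.438049
  f(a) × f(c) ≥ 0, new interval: [0.855000, 1.610000]

After 2 iteration(s), the approximation is c_2 = 0.855000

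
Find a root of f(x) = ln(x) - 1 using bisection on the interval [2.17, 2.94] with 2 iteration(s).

f(x) = ln(x) - 1
Initial interval: [2.17, 2.94]

Iteration 1:
  c_1 = (2.170000 + 2.940000)/2 = 2.555000
  f(c_1) = f(2.555000) = -0.061948
  f(a) × f(c) ≥ 0, new interval: [2.555000, 2.940000]
Iteration 2:
  c_2 = (2.555000 + 2.940000)/2 = 2.747500
  f(c_2) = f(2.747500) = 0.010691
  f(a) × f(c) < 0, new interval: [2.555000, 2.747500]

After 2 iteration(s), the approximation is c_2 = 2.747500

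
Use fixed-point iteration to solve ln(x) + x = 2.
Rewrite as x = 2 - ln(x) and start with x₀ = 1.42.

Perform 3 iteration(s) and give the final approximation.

Equation: ln(x) + x = 2
Fixed-point form: x = 2 - ln(x)
x₀ = 1.42

x_1 = g(1.420000) = 1.649343
x_2 = g(1.649343) = 1.499623
x_3 = g(1.499623) = 1.594786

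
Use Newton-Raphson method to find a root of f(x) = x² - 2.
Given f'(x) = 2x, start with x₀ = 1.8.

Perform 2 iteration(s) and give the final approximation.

f(x) = x² - 2
f'(x) = 2x
x₀ = 1.8

Newton-Raphson formula: x_{n+1} = x_n - f(x_n)/f'(x_n)

Iteration 1:
  f(1.800000) = 1.240000
  f'(1.800000) = 3.600000
  x_1 = 1.800000 - 1.240000/3.600000 = 1.455556
Iteration 2:
  f(1.455556) = 0.118642
  f'(1.455556) = 2.911111
  x_2 = 1.455556 - 0.118642/2.911111 = 1.414801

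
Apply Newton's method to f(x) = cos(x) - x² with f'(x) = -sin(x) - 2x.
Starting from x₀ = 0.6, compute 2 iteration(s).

f(x) = cos(x) - x²
f'(x) = -sin(x) - 2x
x₀ = 0.6

Newton-Raphson formula: x_{n+1} = x_n - f(x_n)/f'(x_n)

Iteration 1:
  f(0.600000) = 0.465336
  f'(0.600000) = -1.764642
  x_1 = 0.600000 - 0.465336/(-1.764642) = 0.863700
Iteration 2:
  f(0.863700) = -0.096348
  f'(0.863700) = -2.487650
  x_2 = 0.863700 - (-0.096348)/(-2.487650) = 0.824969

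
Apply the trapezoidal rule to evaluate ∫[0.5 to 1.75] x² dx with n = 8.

f(x) = x²
a = 0.5, b = 1.75, n = 8
h = (b - a)/n = 0.156250

Trapezoidal rule: (h/2)[f(x₀) + 2f(x₁) + 2f(x₂) + ... + f(xₙ)]

x_0 = 0.5000, f(x_0) = 0.250000, coefficient = 1
x_1 = 0.6562, f(x_1) = 0.430664, coefficient = 2
x_2 = 0.8125, f(x_2) = 0.660156, coefficient = 2
x_3 = 0.9688, f(x_3) = 0.938477, coefficient = 2
x_4 = 1.1250, f(x_4) = 1.265625, coefficient = 2
x_5 = 1.2812, f(x_5) = 1.641602, coefficient = 2
x_6 = 1.4375, f(x_6) = 2.066406, coefficient = 2
x_7 = 1.5938, f(x_7) = 2.540039, coefficient = 2
x_8 = 1.7500, f(x_8) = 3.062500, coefficient = 1

I ≈ (0.156250/2) × 22.398438 = 1.749878
Exact value: 1.744792
Error: 0.005086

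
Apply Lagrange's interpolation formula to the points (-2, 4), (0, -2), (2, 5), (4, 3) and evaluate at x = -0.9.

Lagrange interpolation formula:
P(x) = Σ yᵢ × Lᵢ(x)
where Lᵢ(x) = Π_{j≠i} (x - xⱼ)/(xᵢ - xⱼ)

L_0(-0.9) = (-0.9 - 0)/(-2 - 0) × (-0.9 - 2)/(-2 - 2) × (-0.9 - 4)/(-2 - 4) = 0.266437
L_1(-0.9) = (-0.9 - (-2))/(0 - (-2)) × (-0.9 - 2)/(0 - 2) × (-0.9 - 4)/(0 - 4) = 0.976938
L_2(-0.9) = (-0.9 - (-2))/(2 - (-2)) × (-0.9 - 0)/(2 - 0) × (-0.9 - 4)/(2 - 4) = -0.303188
L_3(-0.9) = (-0.9 - (-2))/(4 - (-2)) × (-0.9 - 0)/(4 - 0) × (-0.9 - 2)/(4 - 2) = 0.059812

P(-0.9) = 4×L_0(-0.9) + (-2)×L_1(-0.9) + 5×L_2(-0.9) + 3×L_3(-0.9)
P(-0.9) = -2.224625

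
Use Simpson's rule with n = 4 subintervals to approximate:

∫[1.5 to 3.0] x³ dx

f(x) = x³
a = 1.5, b = 3.0, n = 4
h = (b - a)/n = 0.375000

Simpson's rule: (h/3)[f(x₀) + 4f(x₁) + 2f(x₂) + ... + f(xₙ)]

x_0 = 1.5000, f(x_0) = 3.375000, coefficient = 1
x_1 = 1.8750, f(x_1) = 6.591797, coefficient = 4
x_2 = 2.2500, f(x_2) = 11.390625, coefficient = 2
x_3 = 2.6250, f(x_3) = 18.087891, coefficient = 4
x_4 = 3.0000, f(x_4) = 27.000000, coefficient = 1

I ≈ (0.375000/3) × 151.875000 = 18.984375
Exact value: 18.984375
Error: 0.000000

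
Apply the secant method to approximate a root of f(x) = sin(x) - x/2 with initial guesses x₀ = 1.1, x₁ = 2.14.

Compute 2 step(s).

f(x) = sin(x) - x/2
x₀ = 1.1, x₁ = 2.14

Secant formula: x_{n+1} = x_n - f(x_n)(x_n - x_{n-1})/(f(x_n) - f(x_{n-1}))

Iteration 1:
  f(1.100000) = 0.341207
  f(2.140000) = -0.227670
  x_2 = 2.140000 - (-0.227670)×(2.140000 - 1.100000)/(-0.227670 - 0.341207)
       = 1.723783
Iteration 2:
  f(2.140000) = -0.227670
  f(1.723783) = 0.126429
  x_3 = 1.723783 - 0.126429×(1.723783 - 2.140000)/(0.126429 - (-0.227670))
       = 1.872391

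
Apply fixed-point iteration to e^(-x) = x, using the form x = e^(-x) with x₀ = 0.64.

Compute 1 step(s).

Equation: e^(-x) = x
Fixed-point form: x = e^(-x)
x₀ = 0.64

x_1 = g(0.640000) = 0.527292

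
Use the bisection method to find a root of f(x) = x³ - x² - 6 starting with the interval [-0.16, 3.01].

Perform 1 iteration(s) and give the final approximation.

f(x) = x³ - x² - 6
Initial interval: [-0.16, 3.01]

Iteration 1:
  c_1 = (-0.160000 + 3.010000)/2 = 1.425000
  f(c_1) = f(1.425000) = -5.136984
  f(a) × f(c) ≥ 0, new interval: [1.425000, 3.010000]

After 1 iteration(s), the approximation is c_1 = 1.425000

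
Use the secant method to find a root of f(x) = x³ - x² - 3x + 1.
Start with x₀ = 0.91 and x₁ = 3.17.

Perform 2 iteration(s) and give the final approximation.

f(x) = x³ - x² - 3x + 1
x₀ = 0.91, x₁ = 3.17

Secant formula: x_{n+1} = x_n - f(x_n)(x_n - x_{n-1})/(f(x_n) - f(x_{n-1}))

Iteration 1:
  f(0.910000) = -1.804529
  f(3.170000) = 13.296113
  x_2 = 3.170000 - 13.296113×(3.170000 - 0.910000)/(13.296113 - (-1.804529))
       = 1.180070
Iteration 2:
  f(3.170000) = 13.296113
  f(1.180070) = -2.289451
  x_3 = 1.180070 - (-2.289451)×(1.180070 - 3.170000)/(-2.289451 - 13.296113)
       = 1.472382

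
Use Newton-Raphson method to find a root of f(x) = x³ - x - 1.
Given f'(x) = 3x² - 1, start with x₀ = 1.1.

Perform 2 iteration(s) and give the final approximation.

f(x) = x³ - x - 1
f'(x) = 3x² - 1
x₀ = 1.1

Newton-Raphson formula: x_{n+1} = x_n - f(x_n)/f'(x_n)

Iteration 1:
  f(1.100000) = -0.769000
  f'(1.100000) = 2.630000
  x_1 = 1.100000 - (-0.769000)/2.630000 = 1.392395
Iteration 2:
  f(1.392395) = 0.307132
  f'(1.392395) = 4.816295
  x_2 = 1.392395 - 0.307132/4.816295 = 1.328626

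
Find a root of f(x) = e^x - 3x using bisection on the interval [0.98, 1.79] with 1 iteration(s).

f(x) = e^x - 3x
Initial interval: [0.98, 1.79]

Iteration 1:
  c_1 = (0.980000 + 1.790000)/2 = 1.385000
  f(c_1) = f(1.385000) = -0.160174
  f(a) × f(c) ≥ 0, new interval: [1.385000, 1.790000]

After 1 iteration(s), the approximation is c_1 = 1.385000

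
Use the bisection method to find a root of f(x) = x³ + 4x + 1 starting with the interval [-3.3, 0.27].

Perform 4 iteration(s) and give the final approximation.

f(x) = x³ + 4x + 1
Initial interval: [-3.3, 0.27]

Iteration 1:
  c_1 = (-3.300000 + 0.270000)/2 = -1.515000
  f(c_1) = f(-1.515000) = -8.537266
  f(a) × f(c) ≥ 0, new interval: [-1.515000, 0.270000]
Iteration 2:
  c_2 = (-1.515000 + 0.270000)/2 = -0.622500
  f(c_2) = f(-0.622500) = -1.731223
  f(a) × f(c) ≥ 0, new interval: [-0.622500, 0.270000]
Iteration 3:
  c_3 = (-0.622500 + 0.270000)/2 = -0.176250
  f(c_3) = f(-0.176250) = 0.289525
  f(a) × f(c) < 0, new interval: [-0.622500, -0.176250]
Iteration 4:
  c_4 = (-0.622500 + (-0.176250))/2 = -0.399375
  f(c_4) = f(-0.399375) = -0.661200
  f(a) × f(c) ≥ 0, new interval: [-0.399375, -0.176250]

After 4 iteration(s), the approximation is c_4 = -0.399375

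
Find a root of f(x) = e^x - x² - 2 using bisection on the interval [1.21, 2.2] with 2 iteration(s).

f(x) = e^x - x² - 2
Initial interval: [1.21, 2.2]

Iteration 1:
  c_1 = (1.210000 + 2.200000)/2 = 1.705000
  f(c_1) = f(1.705000) = 0.594361
  f(a) × f(c) < 0, new interval: [1.210000, 1.705000]
Iteration 2:
  c_2 = (1.210000 + 1.705000)/2 = 1.457500
  f(c_2) = f(1.457500) = 0.170902
  f(a) × f(c) < 0, new interval: [1.210000, 1.457500]

After 2 iteration(s), the approximation is c_2 = 1.457500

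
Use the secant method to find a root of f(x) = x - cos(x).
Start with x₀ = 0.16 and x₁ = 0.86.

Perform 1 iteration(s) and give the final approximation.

f(x) = x - cos(x)
x₀ = 0.16, x₁ = 0.86

Secant formula: x_{n+1} = x_n - f(x_n)(x_n - x_{n-1})/(f(x_n) - f(x_{n-1}))

Iteration 1:
  f(0.160000) = -0.827227
  f(0.860000) = 0.207563
  x_2 = 0.860000 - 0.207563×(0.860000 - 0.160000)/(0.207563 - (-0.827227))
       = 0.719591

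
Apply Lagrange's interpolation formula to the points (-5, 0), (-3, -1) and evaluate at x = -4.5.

Lagrange interpolation formula:
P(x) = Σ yᵢ × Lᵢ(x)
where Lᵢ(x) = Π_{j≠i} (x - xⱼ)/(xᵢ - xⱼ)

L_0(-4.5) = (-4.5 - (-3))/(-5 - (-3)) = 0.750000
L_1(-4.5) = (-4.5 - (-5))/(-3 - (-5)) = 0.250000

P(-4.5) = 0×L_0(-4.5) + (-1)×L_1(-4.5)
P(-4.5) = -0.250000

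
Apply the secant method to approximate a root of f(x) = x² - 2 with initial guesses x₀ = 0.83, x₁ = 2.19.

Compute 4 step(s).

f(x) = x² - 2
x₀ = 0.83, x₁ = 2.19

Secant formula: x_{n+1} = x_n - f(x_n)(x_n - x_{n-1})/(f(x_n) - f(x_{n-1}))

Iteration 1:
  f(0.830000) = -1.311100
  f(2.190000) = 2.796100
  x_2 = 2.190000 - 2.796100×(2.190000 - 0.830000)/(2.796100 - (-1.311100))
       = 1.264139
Iteration 2:
  f(2.190000) = 2.796100
  f(1.264139) = -0.401952
  x_3 = 1.264139 - (-0.401952)×(1.264139 - 2.190000)/(-0.401952 - 2.796100)
       = 1.380507
Iteration 3:
  f(1.264139) = -0.401952
  f(1.380507) = -0.094199
  x_4 = 1.380507 - (-0.094199)×(1.380507 - 1.264139)/(-0.094199 - (-0.401952))
       = 1.416126
Iteration 4:
  f(1.380507) = -0.094199
  f(1.416126) = 0.005414
  x_5 = 1.416126 - 0.005414×(1.416126 - 1.380507)/(0.005414 - (-0.094199))
       = 1.414191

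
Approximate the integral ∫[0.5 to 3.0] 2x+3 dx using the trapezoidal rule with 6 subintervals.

f(x) = 2x+3
a = 0.5, b = 3.0, n = 6
h = (b - a)/n = 0.416667

Trapezoidal rule: (h/2)[f(x₀) + 2f(x₁) + 2f(x₂) + ... + f(xₙ)]

x_0 = 0.5000, f(x_0) = 4.000000, coefficient = 1
x_1 = 0.9167, f(x_1) = 4.833333, coefficient = 2
x_2 = 1.3333, f(x_2) = 5.666667, coefficient = 2
x_3 = 1.7500, f(x_3) = 6.500000, coefficient = 2
x_4 = 2.1667, f(x_4) = 7.333333, coefficient = 2
x_5 = 2.5833, f(x_5) = 8.166667, coefficient = 2
x_6 = 3.0000, f(x_6) = 9.000000, coefficient = 1

I ≈ (0.416667/2) × 78.000000 = 16.250000
Exact value: 16.250000
Error: 0.000000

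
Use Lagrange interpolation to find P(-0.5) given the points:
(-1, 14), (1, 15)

Lagrange interpolation formula:
P(x) = Σ yᵢ × Lᵢ(x)
where Lᵢ(x) = Π_{j≠i} (x - xⱼ)/(xᵢ - xⱼ)

L_0(-0.5) = (-0.5 - 1)/(-1 - 1) = 0.750000
L_1(-0.5) = (-0.5 - (-1))/(1 - (-1)) = 0.250000

P(-0.5) = 14×L_0(-0.5) + 15×L_1(-0.5)
P(-0.5) = 14.250000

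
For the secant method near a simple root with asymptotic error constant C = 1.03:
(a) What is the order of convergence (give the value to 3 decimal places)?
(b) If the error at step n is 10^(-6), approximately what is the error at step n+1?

(a) Secant method has superlinear convergence with order φ = (1+√5)/2 ≈ 1.618.
    This means |e_{n+1}| ≈ C|e_n|^1.618.

(b) With |e_n| = 10^(-6) and C = 1.03:
    |e_{n+1}| ≈ 1.03 × (10^(-6))^1.618 = 1.03 × 10^(-9.71)

(a) ≈ 1.618 (golden ratio); (b) |e_{n+1}| ≈ 2.017e-10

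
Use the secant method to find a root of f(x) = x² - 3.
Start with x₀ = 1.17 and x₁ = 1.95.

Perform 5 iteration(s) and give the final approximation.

f(x) = x² - 3
x₀ = 1.17, x₁ = 1.95

Secant formula: x_{n+1} = x_n - f(x_n)(x_n - x_{n-1})/(f(x_n) - f(x_{n-1}))

Iteration 1:
  f(1.170000) = -1.631100
  f(1.950000) = 0.802500
  x_2 = 1.950000 - 0.802500×(1.950000 - 1.170000)/(0.802500 - (-1.631100))
       = 1.692788
Iteration 2:
  f(1.950000) = 0.802500
  f(1.692788) = -0.134467
  x_3 = 1.692788 - (-0.134467)×(1.692788 - 1.950000)/(-0.134467 - 0.802500)
       = 1.729702
Iteration 3:
  f(1.692788) = -0.134467
  f(1.729702) = -0.008132
  x_4 = 1.729702 - (-0.008132)×(1.729702 - 1.692788)/(-0.008132 - (-0.134467))
       = 1.732078
Iteration 4:
  f(1.729702) = -0.008132
  f(1.732078) = 0.000093
  x_5 = 1.732078 - 0.000093×(1.732078 - 1.729702)/(0.000093 - (-0.008132))
       = 1.732051
Iteration 5:
  f(1.732078) = 0.000093
  f(1.732051) = 0.000000
  x_6 = 1.732051 - 0.000000×(1.732051 - 1.732078)/(0.000000 - 0.000093)
       = 1.732051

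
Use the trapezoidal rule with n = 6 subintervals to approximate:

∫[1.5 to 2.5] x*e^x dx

f(x) = x*e^x
a = 1.5, b = 2.5, n = 6
h = (b - a)/n = 0.166667

Trapezoidal rule: (h/2)[f(x₀) + 2f(x₁) + 2f(x₂) + ... + f(xₙ)]

x_0 = 1.5000, f(x_0) = 6.722534, coefficient = 1
x_1 = 1.6667, f(x_1) = 8.824150, coefficient = 2
x_2 = 1.8333, f(x_2) = 11.466952, coefficient = 2
x_3 = 2.0000, f(x_3) = 14.778112, coefficient = 2
x_4 = 2.1667, f(x_4) = 18.913133, coefficient = 2
x_5 = 2.3333, f(x_5) = 24.061937, coefficient = 2
x_6 = 2.5000, f(x_6) = 30.456235, coefficient = 1

I ≈ (0.166667/2) × 193.267336 = 16.105611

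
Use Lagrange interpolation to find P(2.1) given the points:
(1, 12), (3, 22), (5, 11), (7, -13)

Lagrange interpolation formula:
P(x) = Σ yᵢ × Lᵢ(x)
where Lᵢ(x) = Π_{j≠i} (x - xⱼ)/(xᵢ - xⱼ)

L_0(2.1) = (2.1 - 3)/(1 - 3) × (2.1 - 5)/(1 - 5) × (2.1 - 7)/(1 - 7) = 0.266437
L_1(2.1) = (2.1 - 1)/(3 - 1) × (2.1 - 5)/(3 - 5) × (2.1 - 7)/(3 - 7) = 0.976938
L_2(2.1) = (2.1 - 1)/(5 - 1) × (2.1 - 3)/(5 - 3) × (2.1 - 7)/(5 - 7) = -0.303187
L_3(2.1) = (2.1 - 1)/(7 - 1) × (2.1 - 3)/(7 - 3) × (2.1 - 5)/(7 - 5) = 0.059812

P(2.1) = 12×L_0(2.1) + 22×L_1(2.1) + 11×L_2(2.1) + (-13)×L_3(2.1)
P(2.1) = 20.577250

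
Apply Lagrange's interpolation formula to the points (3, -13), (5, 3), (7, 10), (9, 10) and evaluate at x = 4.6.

Lagrange interpolation formula:
P(x) = Σ yᵢ × Lᵢ(x)
where Lᵢ(x) = Π_{j≠i} (x - xⱼ)/(xᵢ - xⱼ)

L_0(4.6) = (4.6 - 5)/(3 - 5) × (4.6 - 7)/(3 - 7) × (4.6 - 9)/(3 - 9) = 0.088000
L_1(4.6) = (4.6 - 3)/(5 - 3) × (4.6 - 7)/(5 - 7) × (4.6 - 9)/(5 - 9) = 1.056000
L_2(4.6) = (4.6 - 3)/(7 - 3) × (4.6 - 5)/(7 - 5) × (4.6 - 9)/(7 - 9) = -0.176000
L_3(4.6) = (4.6 - 3)/(9 - 3) × (4.6 - 5)/(9 - 5) × (4.6 - 7)/(9 - 7) = 0.032000

P(4.6) = (-13)×L_0(4.6) + 3×L_1(4.6) + 10×L_2(4.6) + 10×L_3(4.6)
P(4.6) = 0.584000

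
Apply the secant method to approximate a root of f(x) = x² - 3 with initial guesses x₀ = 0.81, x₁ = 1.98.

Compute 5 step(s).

f(x) = x² - 3
x₀ = 0.81, x₁ = 1.98

Secant formula: x_{n+1} = x_n - f(x_n)(x_n - x_{n-1})/(f(x_n) - f(x_{n-1}))

Iteration 1:
  f(0.810000) = -2.343900
  f(1.980000) = 0.920400
  x_2 = 1.980000 - 0.920400×(1.980000 - 0.810000)/(0.920400 - (-2.343900))
       = 1.650108
Iteration 2:
  f(1.980000) = 0.920400
  f(1.650108) = -0.277145
  x_3 = 1.650108 - (-0.277145)×(1.650108 - 1.980000)/(-0.277145 - 0.920400)
       = 1.726454
Iteration 3:
  f(1.650108) = -0.277145
  f(1.726454) = -0.019357
  x_4 = 1.726454 - (-0.019357)×(1.726454 - 1.650108)/(-0.019357 - (-0.277145))
       = 1.732187
Iteration 4:
  f(1.726454) = -0.019357
  f(1.732187) = 0.000471
  x_5 = 1.732187 - 0.000471×(1.732187 - 1.726454)/(0.000471 - (-0.019357))
       = 1.732051
Iteration 5:
  f(1.732187) = 0.000471
  f(1.732051) = -0.000001
  x_6 = 1.732051 - (-0.000001)×(1.732051 - 1.732187)/(-0.000001 - 0.000471)
       = 1.732051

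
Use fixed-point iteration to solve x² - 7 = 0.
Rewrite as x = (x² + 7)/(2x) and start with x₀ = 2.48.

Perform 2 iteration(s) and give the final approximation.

Equation: x² - 7 = 0
Fixed-point form: x = (x² + 7)/(2x)
x₀ = 2.48

x_1 = g(2.480000) = 2.651290
x_2 = g(2.651290) = 2.645757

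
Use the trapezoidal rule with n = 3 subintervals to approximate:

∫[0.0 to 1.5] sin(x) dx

f(x) = sin(x)
a = 0.0, b = 1.5, n = 3
h = (b - a)/n = 0.500000

Trapezoidal rule: (h/2)[f(x₀) + 2f(x₁) + 2f(x₂) + ... + f(xₙ)]

x_0 = 0.0000, f(x_0) = 0.000000, coefficient = 1
x_1 = 0.5000, f(x_1) = 0.479426, coefficient = 2
x_2 = 1.0000, f(x_2) = 0.841471, coefficient = 2
x_3 = 1.5000, f(x_3) = 0.997495, coefficient = 1

I ≈ (0.500000/2) × 3.639288 = 0.909822
Exact value: 0.929263
Error: 0.019441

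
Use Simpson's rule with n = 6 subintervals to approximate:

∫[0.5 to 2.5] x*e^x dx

f(x) = x*e^x
a = 0.5, b = 2.5, n = 6
h = (b - a)/n = 0.333333

Simpson's rule: (h/3)[f(x₀) + 4f(x₁) + 2f(x₂) + ... + f(xₙ)]

x_0 = 0.5000, f(x_0) = 0.824361, coefficient = 1
x_1 = 0.8333, f(x_1) = 1.917480, coefficient = 4
x_2 = 1.1667, f(x_2) = 3.746482, coefficient = 2
x_3 = 1.5000, f(x_3) = 6.722534, coefficient = 4
x_4 = 1.8333, f(x_4) = 11.466952, coefficient = 2
x_5 = 2.1667, f(x_5) = 18.913133, coefficient = 4
x_6 = 2.5000, f(x_6) = 30.456235, coefficient = 1

I ≈ (0.333333/3) × 171.920050 = 19.102228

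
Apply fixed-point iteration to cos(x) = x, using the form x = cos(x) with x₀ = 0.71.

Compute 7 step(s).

Equation: cos(x) = x
Fixed-point form: x = cos(x)
x₀ = 0.71

x_1 = g(0.710000) = 0.758362
x_2 = g(0.758362) = 0.725964
x_3 = g(0.725964) = 0.747860
x_4 = g(0.747860) = 0.733146
x_5 = g(0.733146) = 0.743073
x_6 = g(0.743073) = 0.736393
x_7 = g(0.736393) = 0.740896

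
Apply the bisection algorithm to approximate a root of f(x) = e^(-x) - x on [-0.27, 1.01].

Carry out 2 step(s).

f(x) = e^(-x) - x
Initial interval: [-0.27, 1.01]

Iteration 1:
  c_1 = (-0.270000 + 1.010000)/2 = 0.370000
  f(c_1) = f(0.370000) = 0.320734
  f(a) × f(c) ≥ 0, new interval: [0.370000, 1.010000]
Iteration 2:
  c_2 = (0.370000 + 1.010000)/2 = 0.690000
  f(c_2) = f(0.690000) = -0.188424
  f(a) × f(c) < 0, new interval: [0.370000, 0.690000]

After 2 iteration(s), the approximation is c_2 = 0.690000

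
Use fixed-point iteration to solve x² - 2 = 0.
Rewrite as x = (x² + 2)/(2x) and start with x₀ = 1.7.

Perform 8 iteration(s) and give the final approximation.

Equation: x² - 2 = 0
Fixed-point form: x = (x² + 2)/(2x)
x₀ = 1.7

x_1 = g(1.700000) = 1.438235
x_2 = g(1.438235) = 1.414414
x_3 = g(1.414414) = 1.414214
x_4 = g(1.414214) = 1.414214
x_5 = g(1.414214) = 1.414214
x_6 = g(1.414214) = 1.414214
x_7 = g(1.414214) = 1.414214
x_8 = g(1.414214) = 1.414214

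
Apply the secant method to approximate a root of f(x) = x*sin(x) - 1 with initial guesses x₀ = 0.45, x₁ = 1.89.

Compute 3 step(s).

f(x) = x*sin(x) - 1
x₀ = 0.45, x₁ = 1.89

Secant formula: x_{n+1} = x_n - f(x_n)(x_n - x_{n-1})/(f(x_n) - f(x_{n-1}))

Iteration 1:
  f(0.450000) = -0.804266
  f(1.890000) = 0.794528
  x_2 = 1.890000 - 0.794528×(1.890000 - 0.450000)/(0.794528 - (-0.804266))
       = 1.174385
Iteration 2:
  f(1.890000) = 0.794528
  f(1.174385) = 0.083315
  x_3 = 1.174385 - 0.083315×(1.174385 - 1.890000)/(0.083315 - 0.794528)
       = 1.090555
Iteration 3:
  f(1.174385) = 0.083315
  f(1.090555) = -0.032805
  x_4 = 1.090555 - (-0.032805)×(1.090555 - 1.174385)/(-0.032805 - 0.083315)
       = 1.114238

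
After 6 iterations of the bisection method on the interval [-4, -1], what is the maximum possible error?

Bisection error bound: |error| ≤ (b-a)/2^n
|error| ≤ (-1 - (-4))/2^6 = 3/2^6
|error| ≤ 0.0468750000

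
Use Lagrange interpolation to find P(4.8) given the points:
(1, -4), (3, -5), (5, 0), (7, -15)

Lagrange interpolation formula:
P(x) = Σ yᵢ × Lᵢ(x)
where Lᵢ(x) = Π_{j≠i} (x - xⱼ)/(xᵢ - xⱼ)

L_0(4.8) = (4.8 - 3)/(1 - 3) × (4.8 - 5)/(1 - 5) × (4.8 - 7)/(1 - 7) = -0.016500
L_1(4.8) = (4.8 - 1)/(3 - 1) × (4.8 - 5)/(3 - 5) × (4.8 - 7)/(3 - 7) = 0.104500
L_2(4.8) = (4.8 - 1)/(5 - 1) × (4.8 - 3)/(5 - 3) × (4.8 - 7)/(5 - 7) = 0.940500
L_3(4.8) = (4.8 - 1)/(7 - 1) × (4.8 - 3)/(7 - 3) × (4.8 - 5)/(7 - 5) = -0.028500

P(4.8) = (-4)×L_0(4.8) + (-5)×L_1(4.8) + 0×L_2(4.8) + (-15)×L_3(4.8)
P(4.8) = -0.029000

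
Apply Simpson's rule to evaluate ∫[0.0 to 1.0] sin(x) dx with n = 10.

f(x) = sin(x)
a = 0.0, b = 1.0, n = 10
h = (b - a)/n = 0.100000

Simpson's rule: (h/3)[f(x₀) + 4f(x₁) + 2f(x₂) + ... + f(xₙ)]

x_0 = 0.0000, f(x_0) = 0.000000, coefficient = 1
x_1 = 0.1000, f(x_1) = 0.099833, coefficient = 4
x_2 = 0.2000, f(x_2) = 0.198669, coefficient = 2
x_3 = 0.3000, f(x_3) = 0.295520, coefficient = 4
x_4 = 0.4000, f(x_4) = 0.389418, coefficient = 2
x_5 = 0.5000, f(x_5) = 0.479426, coefficient = 4
x_6 = 0.6000, f(x_6) = 0.564642, coefficient = 2
x_7 = 0.7000, f(x_7) = 0.644218, coefficient = 4
x_8 = 0.8000, f(x_8) = 0.717356, coefficient = 2
x_9 = 0.9000, f(x_9) = 0.783327, coefficient = 4
x_10 = 1.0000, f(x_10) = 0.841471, coefficient = 1

I ≈ (0.100000/3) × 13.790938 = 0.459698
Exact value: 0.459698
Error: 0.000000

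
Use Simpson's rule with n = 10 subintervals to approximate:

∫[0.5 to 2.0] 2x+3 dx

f(x) = 2x+3
a = 0.5, b = 2.0, n = 10
h = (b - a)/n = 0.150000

Simpson's rule: (h/3)[f(x₀) + 4f(x₁) + 2f(x₂) + ... + f(xₙ)]

x_0 = 0.5000, f(x_0) = 4.000000, coefficient = 1
x_1 = 0.6500, f(x_1) = 4.300000, coefficient = 4
x_2 = 0.8000, f(x_2) = 4.600000, coefficient = 2
x_3 = 0.9500, f(x_3) = 4.900000, coefficient = 4
x_4 = 1.1000, f(x_4) = 5.200000, coefficient = 2
x_5 = 1.2500, f(x_5) = 5.500000, coefficient = 4
x_6 = 1.4000, f(x_6) = 5.800000, coefficient = 2
x_7 = 1.5500, f(x_7) = 6.100000, coefficient = 4
x_8 = 1.7000, f(x_8) = 6.400000, coefficient = 2
x_9 = 1.8500, f(x_9) = 6.700000, coefficient = 4
x_10 = 2.0000, f(x_10) = 7.000000, coefficient = 1

I ≈ (0.150000/3) × 165.000000 = 8.250000
Exact value: 8.250000
Error: 0.000000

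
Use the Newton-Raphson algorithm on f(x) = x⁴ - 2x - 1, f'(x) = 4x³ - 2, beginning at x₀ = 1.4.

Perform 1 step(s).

f(x) = x⁴ - 2x - 1
f'(x) = 4x³ - 2
x₀ = 1.4

Newton-Raphson formula: x_{n+1} = x_n - f(x_n)/f'(x_n)

Iteration 1:
  f(1.400000) = 0.041600
  f'(1.400000) = 8.976000
  x_1 = 1.400000 - 0.041600/8.976000 = 1.395365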